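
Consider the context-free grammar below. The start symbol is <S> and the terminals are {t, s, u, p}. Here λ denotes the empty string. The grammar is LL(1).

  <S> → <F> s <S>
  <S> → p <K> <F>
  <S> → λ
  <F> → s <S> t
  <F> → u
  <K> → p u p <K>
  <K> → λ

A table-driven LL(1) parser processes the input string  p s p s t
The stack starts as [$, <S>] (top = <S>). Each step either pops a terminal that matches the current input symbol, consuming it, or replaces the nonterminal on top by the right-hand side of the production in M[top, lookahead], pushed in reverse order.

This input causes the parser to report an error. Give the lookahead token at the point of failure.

$

step 1: stack=$ <S>  input=p s p s t $  — expand <S> → p <K> <F>
step 2: stack=$ <F> <K> p  input=p s p s t $  — match p
step 3: stack=$ <F> <K>  input=s p s t $  — expand <K> → λ
step 4: stack=$ <F>  input=s p s t $  — expand <F> → s <S> t
step 5: stack=$ t <S> s  input=s p s t $  — match s
step 6: stack=$ t <S>  input=p s t $  — expand <S> → p <K> <F>
step 7: stack=$ t <F> <K> p  input=p s t $  — match p
step 8: stack=$ t <F> <K>  input=s t $  — expand <K> → λ
step 9: stack=$ t <F>  input=s t $  — expand <F> → s <S> t
step 10: stack=$ t t <S> s  input=s t $  — match s
step 11: stack=$ t t <S>  input=t $  — expand <S> → λ
step 12: stack=$ t t  input=t $  — match t
step 13: stack=$ t  input=$  — error: top is terminal t but lookahead is $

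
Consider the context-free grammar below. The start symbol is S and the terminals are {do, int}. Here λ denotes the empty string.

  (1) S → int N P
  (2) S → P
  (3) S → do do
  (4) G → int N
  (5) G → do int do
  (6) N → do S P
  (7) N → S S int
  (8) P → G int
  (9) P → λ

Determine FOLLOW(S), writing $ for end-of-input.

{$, do, int}

FIRST(G) = {do, int}
FIRST(P) = {λ, do, int}  (via G int)
FIRST(S) = {λ, do, int}  (via P)
FIRST(N) = {do, int}  (via S S int)
FOLLOW(S) includes $ since S is the start symbol.
FOLLOW(G): in P→G int, G is followed by int with FIRST {int}. Thus FOLLOW(G) = {int}.
FOLLOW(S): in N→do S P, S is followed by P with FIRST {λ, do, int}; in N→do S P, the suffix after S is nullable, so FOLLOW(S) ⊇ FOLLOW(N) = {$, do, int}; in N→S S int (occurrence 1), S is followed by S int with FIRST {do, int}; in N→S S int (occurrence 2), S is followed by int with FIRST {int}. Thus FOLLOW(S) = {$, do, int}.
FOLLOW(N): in S→int N P, N is followed by P with FIRST {λ, do, int}; in S→int N P, the suffix after N is nullable, so FOLLOW(N) ⊇ FOLLOW(S) = {$, do, int}; in G→int N, the suffix after N is empty, so FOLLOW(N) ⊇ FOLLOW(G) = {int}. Thus FOLLOW(N) = {$, do, int}.
FOLLOW(P): in S→int N P, the suffix after P is empty, so FOLLOW(P) ⊇ FOLLOW(S) = {$, do, int}; in S→P, the suffix after P is empty, so FOLLOW(P) ⊇ FOLLOW(S) = {$, do, int}; in N→do S P, the suffix after P is empty, so FOLLOW(P) ⊇ FOLLOW(N) = {$, do, int}. Thus FOLLOW(P) = {$, do, int}.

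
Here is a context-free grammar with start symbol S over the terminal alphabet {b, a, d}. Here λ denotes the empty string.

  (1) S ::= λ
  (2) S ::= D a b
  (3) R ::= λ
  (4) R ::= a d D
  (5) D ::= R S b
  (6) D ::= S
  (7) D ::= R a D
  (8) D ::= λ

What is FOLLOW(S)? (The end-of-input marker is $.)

{$, a, b}

FIRST(R) = {λ, a}
FIRST(S) = {λ, a, b}  (via D a b)
FIRST(D) = {λ, a, b}  (via R S b, S, R a D)
FOLLOW(S) includes $ since S is the start symbol.
FOLLOW(R): in D::=R S b, R is followed by S b with FIRST {a, b}; in D::=R a D, R is followed by a D with FIRST {a}. Thus FOLLOW(R) = {a, b}.
FOLLOW(D): in S::=D a b, D is followed by a b with FIRST {a}; in R::=a d D, the suffix after D is empty, so FOLLOW(D) ⊇ FOLLOW(R) = {a, b}; in D::=R a D, the suffix after D is empty (adds nothing new). Thus FOLLOW(D) = {a, b}.
FOLLOW(S): in D::=R S b, S is followed by b with FIRST {b}; in D::=S, the suffix after S is empty, so FOLLOW(S) ⊇ FOLLOW(D) = {a, b}. Thus FOLLOW(S) = {$, a, b}.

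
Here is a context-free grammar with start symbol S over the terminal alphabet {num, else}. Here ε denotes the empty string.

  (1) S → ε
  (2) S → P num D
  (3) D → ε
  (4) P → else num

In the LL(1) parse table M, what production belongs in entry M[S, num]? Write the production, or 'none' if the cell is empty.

FIRST(D): from D→ε we get {ε}. So FIRST(D) = {ε}.
FIRST(P): from P→else num we get {else}. So FIRST(P) = {else}.
FIRST(S): from S→ε we get {ε}; from S→P num D we get {else}. So FIRST(S) = {ε, else}.
FOLLOW(S) includes $ since S is the start symbol.
FOLLOW(S): S appears on no right-hand side. Thus FOLLOW(S) = {$}.
For S → ε: FIRST(ε) = {ε}, so it goes in M[S, t] for t ∈ {}; since ε ∈ FIRST, also for every t ∈ FOLLOW(S) = {$}.
For S → P num D: FIRST(P num D) = {else}, so it goes in M[S, t] for t ∈ {else}.
None of these place a production in M[S, num].

none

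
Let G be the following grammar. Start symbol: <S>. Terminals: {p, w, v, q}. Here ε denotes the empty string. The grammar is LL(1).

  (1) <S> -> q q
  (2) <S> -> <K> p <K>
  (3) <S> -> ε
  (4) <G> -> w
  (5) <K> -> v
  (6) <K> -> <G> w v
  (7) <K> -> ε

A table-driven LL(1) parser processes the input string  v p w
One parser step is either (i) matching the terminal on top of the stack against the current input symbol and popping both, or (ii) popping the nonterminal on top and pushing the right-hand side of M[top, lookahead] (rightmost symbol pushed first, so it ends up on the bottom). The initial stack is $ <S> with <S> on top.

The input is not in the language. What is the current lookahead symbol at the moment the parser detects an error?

$

step 1: stack=$ <S>  input=v p w $  — expand <S> -> <K> p <K>
step 2: stack=$ <K> p <K>  input=v p w $  — expand <K> -> v
step 3: stack=$ <K> p v  input=v p w $  — match v
step 4: stack=$ <K> p  input=p w $  — match p
step 5: stack=$ <K>  input=w $  — expand <K> -> <G> w v
step 6: stack=$ v w <G>  input=w $  — expand <G> -> w
step 7: stack=$ v w w  input=w $  — match w
step 8: stack=$ v w  input=$  — error: top is terminal w but lookahead is $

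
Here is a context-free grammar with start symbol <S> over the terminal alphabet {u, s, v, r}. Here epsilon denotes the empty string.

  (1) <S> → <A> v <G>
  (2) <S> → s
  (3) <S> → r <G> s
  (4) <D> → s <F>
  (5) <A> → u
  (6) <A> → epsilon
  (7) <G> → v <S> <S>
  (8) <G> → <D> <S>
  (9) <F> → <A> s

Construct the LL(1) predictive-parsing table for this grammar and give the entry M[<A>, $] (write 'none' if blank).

FIRST(<D>): from <D>→s <F> we get {s}. So FIRST(<D>) = {s}.
FIRST(<A>): from <A>→u we get {u}; from <A>→epsilon we get {epsilon}. So FIRST(<A>) = {epsilon, u}.
FIRST(<S>): from <S>→<A> v <G> we get {u, v}; from <S>→s we get {s}; from <S>→r <G> s we get {r}. So FIRST(<S>) = {r, s, u, v}.
FIRST(<G>): from <G>→v <S> <S> we get {v}; from <G>→<D> <S> we get {s}. So FIRST(<G>) = {s, v}.
FIRST(<F>): from <F>→<A> s we get {s, u}. So FIRST(<F>) = {s, u}.
FOLLOW(<S>) includes $ since <S> is the start symbol.
FOLLOW(<A>): in <S>→<A> v <G>, <A> is followed by v <G> with FIRST {v}; in <F>→<A> s, <A> is followed by s with FIRST {s}. Thus FOLLOW(<A>) = {s, v}.
For <A> → u: FIRST(u) = {u}, so it goes in M[<A>, t] for t ∈ {u}.
For <A> → epsilon: FIRST(epsilon) = {epsilon}, so it goes in M[<A>, t] for t ∈ {}; since epsilon ∈ FIRST, also for every t ∈ FOLLOW(<A>) = {s, v}.
None of these place a production in M[<A>, $].

none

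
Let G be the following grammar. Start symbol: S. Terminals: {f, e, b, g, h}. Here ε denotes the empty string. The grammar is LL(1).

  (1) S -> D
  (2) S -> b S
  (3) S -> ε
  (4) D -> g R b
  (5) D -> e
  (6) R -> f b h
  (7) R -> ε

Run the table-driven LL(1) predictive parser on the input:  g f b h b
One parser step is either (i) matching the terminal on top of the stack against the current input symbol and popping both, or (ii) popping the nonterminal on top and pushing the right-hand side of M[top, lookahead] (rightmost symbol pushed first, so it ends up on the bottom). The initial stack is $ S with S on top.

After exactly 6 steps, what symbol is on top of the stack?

h

     Stack      Input        Action
  1  $ S        g f b h b $  expand S -> D
  2  $ D        g f b h b $  expand D -> g R b
  3  $ b R g    g f b h b $  match g
  4  $ b R      f b h b $    expand R -> f b h
  5  $ b h b f  f b h b $    match f
  6  $ b h b    b h b $      match b
Stack after step 6: $ b h (top = h).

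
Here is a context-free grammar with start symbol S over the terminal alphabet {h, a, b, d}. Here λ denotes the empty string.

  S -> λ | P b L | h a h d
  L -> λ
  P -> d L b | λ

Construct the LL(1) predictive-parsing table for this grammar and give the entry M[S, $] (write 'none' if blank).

S -> λ

FIRST(L): from L->λ we get {λ}. So FIRST(L) = {λ}.
FIRST(P): from P->d L b we get {d}; from P->λ we get {λ}. So FIRST(P) = {λ, d}.
FIRST(S): from S->λ we get {λ}; from S->P b L we get {b, d}; from S->h a h d we get {h}. So FIRST(S) = {λ, b, d, h}.
FOLLOW(S) includes $ since S is the start symbol.
FOLLOW(S): S appears on no right-hand side. Thus FOLLOW(S) = {$}.
For S -> λ: FIRST(λ) = {λ}, so it goes in M[S, t] for t ∈ {}; since λ ∈ FIRST, also for every t ∈ FOLLOW(S) = {$}.
For S -> P b L: FIRST(P b L) = {b, d}, so it goes in M[S, t] for t ∈ {b, d}.
For S -> h a h d: FIRST(h a h d) = {h}, so it goes in M[S, t] for t ∈ {h}.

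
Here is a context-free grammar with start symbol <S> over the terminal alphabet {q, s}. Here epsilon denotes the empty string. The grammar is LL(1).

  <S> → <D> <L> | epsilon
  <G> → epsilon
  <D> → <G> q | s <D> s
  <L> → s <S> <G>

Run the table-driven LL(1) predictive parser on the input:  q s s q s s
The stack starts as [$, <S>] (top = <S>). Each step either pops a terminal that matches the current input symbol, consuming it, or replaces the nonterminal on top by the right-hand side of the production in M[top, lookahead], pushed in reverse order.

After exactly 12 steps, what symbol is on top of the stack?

s

step 1: stack=$ <S>  input=q s s q s s $  — expand <S> → <D> <L>
step 2: stack=$ <L> <D>  input=q s s q s s $  — expand <D> → <G> q
step 3: stack=$ <L> q <G>  input=q s s q s s $  — expand <G> → epsilon
step 4: stack=$ <L> q  input=q s s q s s $  — match q
step 5: stack=$ <L>  input=s s q s s $  — expand <L> → s <S> <G>
step 6: stack=$ <G> <S> s  input=s s q s s $  — match s
step 7: stack=$ <G> <S>  input=s q s s $  — expand <S> → <D> <L>
step 8: stack=$ <G> <L> <D>  input=s q s s $  — expand <D> → s <D> s
step 9: stack=$ <G> <L> s <D> s  input=s q s s $  — match s
step 10: stack=$ <G> <L> s <D>  input=q s s $  — expand <D> → <G> q
step 11: stack=$ <G> <L> s q <G>  input=q s s $  — expand <G> → epsilon
step 12: stack=$ <G> <L> s q  input=q s s $  — match q
Stack after step 12: $ <G> <L> s (top = s).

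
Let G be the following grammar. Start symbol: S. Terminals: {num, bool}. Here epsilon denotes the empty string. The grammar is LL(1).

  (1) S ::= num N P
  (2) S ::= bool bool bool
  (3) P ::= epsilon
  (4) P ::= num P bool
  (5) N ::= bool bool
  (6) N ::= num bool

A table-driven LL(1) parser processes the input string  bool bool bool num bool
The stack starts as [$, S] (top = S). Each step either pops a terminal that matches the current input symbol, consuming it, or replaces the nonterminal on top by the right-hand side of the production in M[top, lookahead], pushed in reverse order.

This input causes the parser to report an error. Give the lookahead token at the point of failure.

     Stack             Input                      Action
  1  $ S               bool bool bool num bool $  expand S ::= bool bool bool
  2  $ bool bool bool  bool bool bool num bool $  match bool
  3  $ bool bool       bool bool num bool $       match bool
  4  $ bool            bool num bool $            match bool
  5  $                 num bool $                 error: stack empty but input remains

num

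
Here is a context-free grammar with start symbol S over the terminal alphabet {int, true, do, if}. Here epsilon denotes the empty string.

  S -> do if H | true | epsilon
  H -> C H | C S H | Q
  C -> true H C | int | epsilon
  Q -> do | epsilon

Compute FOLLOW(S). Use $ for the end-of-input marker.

FIRST(S): from S->do if H we get {do}; from S->true we get {true}; from S->epsilon we get {epsilon}. So FIRST(S) = {epsilon, do, true}.
FIRST(C): from C->true H C we get {true}; from C->int we get {int}; from C->epsilon we get {epsilon}. So FIRST(C) = {epsilon, int, true}.
FIRST(Q): from Q->do we get {do}; from Q->epsilon we get {epsilon}. So FIRST(Q) = {epsilon, do}.
FIRST(H): from H->C H we get {epsilon, do, int, true}; from H->C S H we get {epsilon, do, int, true}; from H->Q we get {epsilon, do}. So FIRST(H) = {epsilon, do, int, true}.
FOLLOW(S) includes $ since S is the start symbol.
FOLLOW(S): in H->C S H, S is followed by H with FIRST {epsilon, do, int, true}; in H->C S H, the suffix after S is nullable, so FOLLOW(S) ⊇ FOLLOW(H) = {$, do, int, true}. Thus FOLLOW(S) = {$, do, int, true}.
FOLLOW(H): in S->do if H, the suffix after H is empty, so FOLLOW(H) ⊇ FOLLOW(S) = {$, do, int, true}; in H->C H, the suffix after H is empty (adds nothing new); in H->C S H, the suffix after H is empty (adds nothing new); in C->true H C, H is followed by C with FIRST {epsilon, int, true}; in C->true H C, the suffix after H is nullable, so FOLLOW(H) ⊇ FOLLOW(C) = {$, do, int, true}. Thus FOLLOW(H) = {$, do, int, true}.
FOLLOW(C): in H->C H, C is followed by H with FIRST {epsilon, do, int, true}; in H->C H, the suffix after C is nullable, so FOLLOW(C) ⊇ FOLLOW(H) = {$, do, int, true}; in H->C S H, C is followed by S H with FIRST {epsilon, do, int, true}; in H->C S H, the suffix after C is nullable, so FOLLOW(C) ⊇ FOLLOW(H) = {$, do, int, true}; in C->true H C, the suffix after C is empty (adds nothing new). Thus FOLLOW(C) = {$, do, int, true}.
FOLLOW(Q): in H->Q, the suffix after Q is empty, so FOLLOW(Q) ⊇ FOLLOW(H) = {$, do, int, true}. Thus FOLLOW(Q) = {$, do, int, true}.

{$, do, int, true}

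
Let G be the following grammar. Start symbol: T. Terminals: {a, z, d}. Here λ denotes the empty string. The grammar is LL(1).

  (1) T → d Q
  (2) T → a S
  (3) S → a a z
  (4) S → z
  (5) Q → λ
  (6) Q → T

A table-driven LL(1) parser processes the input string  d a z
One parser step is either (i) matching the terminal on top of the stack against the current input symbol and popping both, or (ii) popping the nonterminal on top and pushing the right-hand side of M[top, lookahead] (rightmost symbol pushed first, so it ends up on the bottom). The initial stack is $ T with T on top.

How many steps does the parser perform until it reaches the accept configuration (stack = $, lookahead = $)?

step 1: stack=$ T  input=d a z $  — expand T → d Q
step 2: stack=$ Q d  input=d a z $  — match d
step 3: stack=$ Q  input=a z $  — expand Q → T
step 4: stack=$ T  input=a z $  — expand T → a S
step 5: stack=$ S a  input=a z $  — match a
step 6: stack=$ S  input=z $  — expand S → z
step 7: stack=$ z  input=z $  — match z
Accept reached after 7 steps.

7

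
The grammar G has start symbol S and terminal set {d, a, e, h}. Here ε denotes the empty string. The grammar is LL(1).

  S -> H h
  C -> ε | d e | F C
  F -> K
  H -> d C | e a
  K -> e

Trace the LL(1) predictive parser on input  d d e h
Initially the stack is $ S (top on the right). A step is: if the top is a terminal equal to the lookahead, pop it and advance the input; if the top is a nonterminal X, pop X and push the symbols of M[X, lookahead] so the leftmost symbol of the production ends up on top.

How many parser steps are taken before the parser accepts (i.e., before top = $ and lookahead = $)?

7

     Stack    Input      Action
  1  $ S      d d e h $  expand S -> H h
  2  $ h H    d d e h $  expand H -> d C
  3  $ h C d  d d e h $  match d
  4  $ h C    d e h $    expand C -> d e
  5  $ h e d  d e h $    match d
  6  $ h e    e h $      match e
  7  $ h      h $        match h
Accept reached after 7 steps.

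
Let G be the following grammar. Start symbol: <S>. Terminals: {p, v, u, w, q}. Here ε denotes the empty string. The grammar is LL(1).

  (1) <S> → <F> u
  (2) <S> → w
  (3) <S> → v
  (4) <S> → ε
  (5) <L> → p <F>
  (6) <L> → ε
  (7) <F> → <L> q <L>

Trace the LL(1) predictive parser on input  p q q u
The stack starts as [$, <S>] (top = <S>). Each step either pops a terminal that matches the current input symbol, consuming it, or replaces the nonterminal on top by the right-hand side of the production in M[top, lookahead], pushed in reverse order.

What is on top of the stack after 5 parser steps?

<L>

     Stack            Input      Action
  1  $ <S>            p q q u $  expand <S> → <F> u
  2  $ u <F>          p q q u $  expand <F> → <L> q <L>
  3  $ u <L> q <L>    p q q u $  expand <L> → p <F>
  4  $ u <L> q <F> p  p q q u $  match p
  5  $ u <L> q <F>    q q u $    expand <F> → <L> q <L>
Stack after step 5: $ u <L> q <L> q <L> (top = <L>).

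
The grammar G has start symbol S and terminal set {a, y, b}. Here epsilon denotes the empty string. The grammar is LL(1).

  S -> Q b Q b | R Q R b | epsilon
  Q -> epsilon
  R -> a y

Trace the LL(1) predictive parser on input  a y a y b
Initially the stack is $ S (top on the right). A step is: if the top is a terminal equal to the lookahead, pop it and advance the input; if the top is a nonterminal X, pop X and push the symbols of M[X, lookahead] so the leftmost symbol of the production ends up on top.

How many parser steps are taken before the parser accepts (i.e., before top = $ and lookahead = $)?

9

step 1: stack=$ S  input=a y a y b $  — expand S -> R Q R b
step 2: stack=$ b R Q R  input=a y a y b $  — expand R -> a y
step 3: stack=$ b R Q y a  input=a y a y b $  — match a
step 4: stack=$ b R Q y  input=y a y b $  — match y
step 5: stack=$ b R Q  input=a y b $  — expand Q -> epsilon
step 6: stack=$ b R  input=a y b $  — expand R -> a y
step 7: stack=$ b y a  input=a y b $  — match a
step 8: stack=$ b y  input=y b $  — match y
step 9: stack=$ b  input=b $  — match b
Accept reached after 9 steps.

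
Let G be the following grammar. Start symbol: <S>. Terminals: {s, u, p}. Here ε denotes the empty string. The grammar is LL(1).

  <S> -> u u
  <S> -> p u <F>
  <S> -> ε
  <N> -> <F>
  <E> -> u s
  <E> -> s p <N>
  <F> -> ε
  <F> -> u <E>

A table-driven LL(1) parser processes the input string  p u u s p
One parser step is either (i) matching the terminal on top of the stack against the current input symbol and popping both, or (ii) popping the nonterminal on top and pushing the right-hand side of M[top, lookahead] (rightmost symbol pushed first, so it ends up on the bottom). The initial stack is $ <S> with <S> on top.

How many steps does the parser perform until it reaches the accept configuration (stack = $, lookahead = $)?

step 1: stack=$ <S>  input=p u u s p $  — expand <S> -> p u <F>
step 2: stack=$ <F> u p  input=p u u s p $  — match p
step 3: stack=$ <F> u  input=u u s p $  — match u
step 4: stack=$ <F>  input=u s p $  — expand <F> -> u <E>
step 5: stack=$ <E> u  input=u s p $  — match u
step 6: stack=$ <E>  input=s p $  — expand <E> -> s p <N>
step 7: stack=$ <N> p s  input=s p $  — match s
step 8: stack=$ <N> p  input=p $  — match p
step 9: stack=$ <N>  input=$  — expand <N> -> <F>
step 10: stack=$ <F>  input=$  — expand <F> -> ε
Accept reached after 10 steps.

10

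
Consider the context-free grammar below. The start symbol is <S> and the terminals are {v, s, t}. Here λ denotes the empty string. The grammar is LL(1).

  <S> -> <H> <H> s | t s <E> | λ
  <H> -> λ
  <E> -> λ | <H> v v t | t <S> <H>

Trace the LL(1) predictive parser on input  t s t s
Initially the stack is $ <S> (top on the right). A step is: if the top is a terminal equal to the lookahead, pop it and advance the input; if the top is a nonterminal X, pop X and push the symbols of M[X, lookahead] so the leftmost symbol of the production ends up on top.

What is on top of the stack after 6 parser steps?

step 1: stack=$ <S>  input=t s t s $  — expand <S> -> t s <E>
step 2: stack=$ <E> s t  input=t s t s $  — match t
step 3: stack=$ <E> s  input=s t s $  — match s
step 4: stack=$ <E>  input=t s $  — expand <E> -> t <S> <H>
step 5: stack=$ <H> <S> t  input=t s $  — match t
step 6: stack=$ <H> <S>  input=s $  — expand <S> -> <H> <H> s
Stack after step 6: $ <H> s <H> <H> (top = <H>).

<H>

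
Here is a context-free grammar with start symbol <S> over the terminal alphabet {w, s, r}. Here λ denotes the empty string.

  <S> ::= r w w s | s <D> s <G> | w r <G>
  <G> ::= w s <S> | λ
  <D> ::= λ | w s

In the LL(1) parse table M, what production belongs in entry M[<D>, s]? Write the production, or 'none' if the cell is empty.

<D> ::= λ

FIRST(<S>) = {r, s, w}
FIRST(<G>) = {λ, w}
FIRST(<D>) = {λ, w}
FOLLOW(<S>) includes $ since <S> is the start symbol.
FOLLOW(<D>): in <S>::=s <D> s <G>, <D> is followed by s <G> with FIRST {s}. Thus FOLLOW(<D>) = {s}.
For <D> ::= λ: FIRST(λ) = {λ}, so it goes in M[<D>, t] for t ∈ {}; since λ ∈ FIRST, also for every t ∈ FOLLOW(<D>) = {s}.
For <D> ::= w s: FIRST(w s) = {w}, so it goes in M[<D>, t] for t ∈ {w}.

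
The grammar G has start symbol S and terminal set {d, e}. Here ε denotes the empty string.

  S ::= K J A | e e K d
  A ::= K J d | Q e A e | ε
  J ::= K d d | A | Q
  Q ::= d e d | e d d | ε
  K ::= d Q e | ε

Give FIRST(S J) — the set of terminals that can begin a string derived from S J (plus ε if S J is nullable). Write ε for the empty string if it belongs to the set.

FIRST(Q) = {ε, d, e}
FIRST(K) = {ε, d}
FIRST(S) = {ε, d, e}  (via K J A)
FIRST(A) = {ε, d, e}  (via K J d, Q e A e)
FIRST(J) = {ε, d, e}  (via K d d, A, Q)
FIRST(S J): take FIRST of each symbol in turn, carrying on past any symbol whose FIRST contains ε; result {ε, d, e}.

{ε, d, e}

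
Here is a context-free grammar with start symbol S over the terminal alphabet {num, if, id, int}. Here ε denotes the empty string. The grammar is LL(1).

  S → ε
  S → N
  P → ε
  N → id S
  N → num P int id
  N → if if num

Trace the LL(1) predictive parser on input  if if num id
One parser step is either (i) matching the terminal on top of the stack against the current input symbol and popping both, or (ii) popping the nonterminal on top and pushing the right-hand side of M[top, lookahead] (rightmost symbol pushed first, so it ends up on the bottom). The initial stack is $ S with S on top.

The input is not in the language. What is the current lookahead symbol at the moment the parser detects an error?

id

     Stack        Input           Action
  1  $ S          if if num id $  expand S → N
  2  $ N          if if num id $  expand N → if if num
  3  $ num if if  if if num id $  match if
  4  $ num if     if num id $     match if
  5  $ num        num id $        match num
  6  $            id $            error: stack empty but input remains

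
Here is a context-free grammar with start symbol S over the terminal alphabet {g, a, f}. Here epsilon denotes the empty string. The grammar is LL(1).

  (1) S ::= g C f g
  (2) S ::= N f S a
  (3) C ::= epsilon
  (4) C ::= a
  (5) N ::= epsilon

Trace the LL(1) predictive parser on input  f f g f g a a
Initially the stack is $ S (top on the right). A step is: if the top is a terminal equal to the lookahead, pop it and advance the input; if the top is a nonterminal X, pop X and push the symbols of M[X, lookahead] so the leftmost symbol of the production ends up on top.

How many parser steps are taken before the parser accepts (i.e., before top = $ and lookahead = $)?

      Stack          Input            Action
   1  $ S            f f g f g a a $  expand S ::= N f S a
   2  $ a S f N      f f g f g a a $  expand N ::= epsilon
   3  $ a S f        f f g f g a a $  match f
   4  $ a S          f g f g a a $    expand S ::= N f S a
   5  $ a a S f N    f g f g a a $    expand N ::= epsilon
   6  $ a a S f      f g f g a a $    match f
   7  $ a a S        g f g a a $      expand S ::= g C f g
   8  $ a a g f C g  g f g a a $      match g
   9  $ a a g f C    f g a a $        expand C ::= epsilon
  10  $ a a g f      f g a a $        match f
  11  $ a a g        g a a $          match g
  12  $ a a          a a $            match a
  13  $ a            a $              match a
Accept reached after 13 steps.

13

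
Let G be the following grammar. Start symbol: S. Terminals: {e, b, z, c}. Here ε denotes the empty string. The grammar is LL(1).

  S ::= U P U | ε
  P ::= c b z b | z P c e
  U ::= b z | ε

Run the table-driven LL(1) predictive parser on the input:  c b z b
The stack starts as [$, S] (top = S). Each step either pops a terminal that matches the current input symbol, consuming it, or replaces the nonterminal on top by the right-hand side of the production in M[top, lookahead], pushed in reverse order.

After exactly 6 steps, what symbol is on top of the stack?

     Stack        Input      Action
  1  $ S          c b z b $  expand S ::= U P U
  2  $ U P U      c b z b $  expand U ::= ε
  3  $ U P        c b z b $  expand P ::= c b z b
  4  $ U b z b c  c b z b $  match c
  5  $ U b z b    b z b $    match b
  6  $ U b z      z b $      match z
Stack after step 6: $ U b (top = b).

b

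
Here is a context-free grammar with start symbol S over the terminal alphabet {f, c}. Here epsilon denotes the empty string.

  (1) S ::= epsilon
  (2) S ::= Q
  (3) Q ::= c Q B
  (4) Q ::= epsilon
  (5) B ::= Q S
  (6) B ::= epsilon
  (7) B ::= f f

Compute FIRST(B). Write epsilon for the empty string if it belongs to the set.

{epsilon, c, f}

FIRST(Q) = {epsilon, c}
FIRST(S) = {epsilon, c}  (via Q)
FIRST(B) = {epsilon, c, f}  (via Q S)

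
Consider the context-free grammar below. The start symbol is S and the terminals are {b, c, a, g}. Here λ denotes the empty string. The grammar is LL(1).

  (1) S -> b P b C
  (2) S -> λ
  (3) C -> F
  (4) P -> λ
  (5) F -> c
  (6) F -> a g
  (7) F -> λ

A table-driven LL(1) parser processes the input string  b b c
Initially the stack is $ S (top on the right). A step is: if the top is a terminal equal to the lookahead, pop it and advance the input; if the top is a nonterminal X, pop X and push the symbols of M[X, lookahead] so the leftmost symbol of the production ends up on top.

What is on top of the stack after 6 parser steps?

c

step 1: stack=$ S  input=b b c $  — expand S -> b P b C
step 2: stack=$ C b P b  input=b b c $  — match b
step 3: stack=$ C b P  input=b c $  — expand P -> λ
step 4: stack=$ C b  input=b c $  — match b
step 5: stack=$ C  input=c $  — expand C -> F
step 6: stack=$ F  input=c $  — expand F -> c
Stack after step 6: $ c (top = c).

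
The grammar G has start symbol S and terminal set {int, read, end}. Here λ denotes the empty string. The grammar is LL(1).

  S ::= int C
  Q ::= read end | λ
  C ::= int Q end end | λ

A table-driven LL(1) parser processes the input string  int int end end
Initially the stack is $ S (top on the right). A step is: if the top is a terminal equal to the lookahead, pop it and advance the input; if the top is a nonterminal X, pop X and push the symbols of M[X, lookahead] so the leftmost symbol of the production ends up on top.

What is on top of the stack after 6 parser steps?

     Stack            Input              Action
  1  $ S              int int end end $  expand S ::= int C
  2  $ C int          int int end end $  match int
  3  $ C              int end end $      expand C ::= int Q end end
  4  $ end end Q int  int end end $      match int
  5  $ end end Q      end end $          expand Q ::= λ
  6  $ end end        end end $          match end
Stack after step 6: $ end (top = end).

end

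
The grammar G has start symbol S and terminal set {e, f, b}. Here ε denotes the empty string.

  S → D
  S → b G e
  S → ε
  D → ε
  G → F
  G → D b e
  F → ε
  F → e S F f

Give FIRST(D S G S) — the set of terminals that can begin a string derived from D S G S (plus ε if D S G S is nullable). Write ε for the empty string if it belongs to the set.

{ε, b, e}

FIRST(D): from D→ε we get {ε}. So FIRST(D) = {ε}.
FIRST(F): from F→ε we get {ε}; from F→e S F f we get {e}. So FIRST(F) = {ε, e}.
FIRST(S): from S→D we get {ε}; from S→b G e we get {b}; from S→ε we get {ε}. So FIRST(S) = {ε, b}.
FIRST(G): from G→F we get {ε, e}; from G→D b e we get {b}. So FIRST(G) = {ε, b, e}.
FIRST(D S G S): take FIRST of each symbol in turn, carrying on past any symbol whose FIRST contains ε; result {ε, b, e}.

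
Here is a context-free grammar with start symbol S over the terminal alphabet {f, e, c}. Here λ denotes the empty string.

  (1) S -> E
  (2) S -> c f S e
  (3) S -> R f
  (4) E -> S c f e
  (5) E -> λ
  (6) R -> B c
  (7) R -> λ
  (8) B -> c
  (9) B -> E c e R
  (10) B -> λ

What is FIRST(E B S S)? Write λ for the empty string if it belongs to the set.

{λ, c, f}

FIRST(S) = {λ, c, f}  (via E, R f)
FIRST(E) = {λ, c, f}  (via S c f e)
FIRST(B) = {λ, c, f}  (via E c e R)
FIRST(R) = {λ, c, f}  (via B c)
FIRST(E B S S): take FIRST of each symbol in turn, carrying on past any symbol whose FIRST contains λ; result {λ, c, f}.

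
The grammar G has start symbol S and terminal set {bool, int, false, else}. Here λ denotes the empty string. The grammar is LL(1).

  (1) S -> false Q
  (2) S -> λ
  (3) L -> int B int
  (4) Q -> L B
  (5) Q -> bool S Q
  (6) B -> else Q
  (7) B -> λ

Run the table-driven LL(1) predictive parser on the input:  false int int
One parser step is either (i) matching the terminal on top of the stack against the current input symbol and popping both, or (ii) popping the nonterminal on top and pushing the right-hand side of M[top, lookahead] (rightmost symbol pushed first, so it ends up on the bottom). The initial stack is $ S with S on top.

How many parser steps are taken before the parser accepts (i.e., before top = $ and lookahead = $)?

     Stack          Input            Action
  1  $ S            false int int $  expand S -> false Q
  2  $ Q false      false int int $  match false
  3  $ Q            int int $        expand Q -> L B
  4  $ B L          int int $        expand L -> int B int
  5  $ B int B int  int int $        match int
  6  $ B int B      int $            expand B -> λ
  7  $ B int        int $            match int
  8  $ B            $                expand B -> λ
Accept reached after 8 steps.

8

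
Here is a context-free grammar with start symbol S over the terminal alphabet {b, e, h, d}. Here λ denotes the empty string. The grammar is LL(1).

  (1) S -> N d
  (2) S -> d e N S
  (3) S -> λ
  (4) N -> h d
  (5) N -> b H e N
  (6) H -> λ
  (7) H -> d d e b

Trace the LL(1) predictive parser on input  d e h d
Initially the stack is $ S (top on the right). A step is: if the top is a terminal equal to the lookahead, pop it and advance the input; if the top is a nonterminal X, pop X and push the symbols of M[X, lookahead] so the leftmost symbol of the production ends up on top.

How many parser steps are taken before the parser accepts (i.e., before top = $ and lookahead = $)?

7

     Stack      Input      Action
  1  $ S        d e h d $  expand S -> d e N S
  2  $ S N e d  d e h d $  match d
  3  $ S N e    e h d $    match e
  4  $ S N      h d $      expand N -> h d
  5  $ S d h    h d $      match h
  6  $ S d      d $        match d
  7  $ S        $          expand S -> λ
Accept reached after 7 steps.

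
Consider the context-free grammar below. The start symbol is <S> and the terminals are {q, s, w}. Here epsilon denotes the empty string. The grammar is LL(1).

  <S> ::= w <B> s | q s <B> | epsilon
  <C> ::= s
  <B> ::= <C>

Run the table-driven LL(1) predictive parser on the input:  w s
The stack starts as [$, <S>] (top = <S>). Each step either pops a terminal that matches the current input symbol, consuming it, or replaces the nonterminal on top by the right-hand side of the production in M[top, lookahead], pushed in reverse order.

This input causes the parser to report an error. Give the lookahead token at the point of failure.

$

step 1: stack=$ <S>  input=w s $  — expand <S> ::= w <B> s
step 2: stack=$ s <B> w  input=w s $  — match w
step 3: stack=$ s <B>  input=s $  — expand <B> ::= <C>
step 4: stack=$ s <C>  input=s $  — expand <C> ::= s
step 5: stack=$ s s  input=s $  — match s
step 6: stack=$ s  input=$  — error: top is terminal s but lookahead is $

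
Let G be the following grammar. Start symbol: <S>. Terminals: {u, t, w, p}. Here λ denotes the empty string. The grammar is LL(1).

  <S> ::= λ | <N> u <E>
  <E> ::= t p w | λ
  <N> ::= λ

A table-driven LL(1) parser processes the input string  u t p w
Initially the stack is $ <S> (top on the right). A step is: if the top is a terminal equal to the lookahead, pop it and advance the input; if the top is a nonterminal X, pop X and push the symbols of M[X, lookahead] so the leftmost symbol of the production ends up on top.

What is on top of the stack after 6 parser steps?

     Stack        Input      Action
  1  $ <S>        u t p w $  expand <S> ::= <N> u <E>
  2  $ <E> u <N>  u t p w $  expand <N> ::= λ
  3  $ <E> u      u t p w $  match u
  4  $ <E>        t p w $    expand <E> ::= t p w
  5  $ w p t      t p w $    match t
  6  $ w p        p w $      match p
Stack after step 6: $ w (top = w).

w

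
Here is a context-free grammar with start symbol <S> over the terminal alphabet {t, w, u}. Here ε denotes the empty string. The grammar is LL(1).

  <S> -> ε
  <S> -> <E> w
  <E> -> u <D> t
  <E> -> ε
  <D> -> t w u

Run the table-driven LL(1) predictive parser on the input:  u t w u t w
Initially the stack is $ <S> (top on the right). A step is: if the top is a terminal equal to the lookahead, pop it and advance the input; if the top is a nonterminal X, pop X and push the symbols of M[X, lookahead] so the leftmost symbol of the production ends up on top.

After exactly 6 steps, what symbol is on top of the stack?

     Stack        Input          Action
  1  $ <S>        u t w u t w $  expand <S> -> <E> w
  2  $ w <E>      u t w u t w $  expand <E> -> u <D> t
  3  $ w t <D> u  u t w u t w $  match u
  4  $ w t <D>    t w u t w $    expand <D> -> t w u
  5  $ w t u w t  t w u t w $    match t
  6  $ w t u w    w u t w $      match w
Stack after step 6: $ w t u (top = u).

u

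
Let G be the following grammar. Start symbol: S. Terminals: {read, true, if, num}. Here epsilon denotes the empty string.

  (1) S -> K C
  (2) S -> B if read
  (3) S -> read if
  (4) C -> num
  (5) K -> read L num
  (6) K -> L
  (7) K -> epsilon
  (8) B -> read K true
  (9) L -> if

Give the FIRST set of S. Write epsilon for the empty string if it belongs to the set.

FIRST(C) = {num}
FIRST(B) = {read}
FIRST(L) = {if}
FIRST(K) = {epsilon, if, read}  (via L)
FIRST(S) = {if, num, read}  (via K C, B if read)

{if, num, read}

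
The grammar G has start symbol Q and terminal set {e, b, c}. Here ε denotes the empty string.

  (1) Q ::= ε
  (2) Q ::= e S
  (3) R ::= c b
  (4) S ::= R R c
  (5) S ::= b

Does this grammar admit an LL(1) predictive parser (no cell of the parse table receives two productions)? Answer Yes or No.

FIRST(Q) = {ε, e}
FIRST(R) = {c}
FIRST(S) = {b, c}
FOLLOW(Q) = {$}
FOLLOW(R) = {c}
FOLLOW(S) = {$}
Each cell of M receives at most one production.

Yes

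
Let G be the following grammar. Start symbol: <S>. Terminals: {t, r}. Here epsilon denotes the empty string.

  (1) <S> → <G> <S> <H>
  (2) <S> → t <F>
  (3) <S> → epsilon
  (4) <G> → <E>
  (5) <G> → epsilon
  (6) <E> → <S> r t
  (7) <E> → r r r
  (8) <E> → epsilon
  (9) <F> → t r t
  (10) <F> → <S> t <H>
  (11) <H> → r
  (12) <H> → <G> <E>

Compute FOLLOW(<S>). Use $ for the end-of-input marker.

FIRST(<S>): from <S>→<G> <S> <H> we get {epsilon, r, t}; from <S>→t <F> we get {t}; from <S>→epsilon we get {epsilon}. So FIRST(<S>) = {epsilon, r, t}.
FIRST(<E>): from <E>→<S> r t we get {r, t}; from <E>→r r r we get {r}; from <E>→epsilon we get {epsilon}. So FIRST(<E>) = {epsilon, r, t}.
FIRST(<F>): from <F>→t r t we get {t}; from <F>→<S> t <H> we get {r, t}. So FIRST(<F>) = {r, t}.
FIRST(<G>): from <G>→<E> we get {epsilon, r, t}; from <G>→epsilon we get {epsilon}. So FIRST(<G>) = {epsilon, r, t}.
FIRST(<H>): from <H>→r we get {r}; from <H>→<G> <E> we get {epsilon, r, t}. So FIRST(<H>) = {epsilon, r, t}.
FOLLOW(<S>) includes $ since <S> is the start symbol.
FOLLOW(<S>): in <S>→<G> <S> <H>, <S> is followed by <H> with FIRST {epsilon, r, t}; in <S>→<G> <S> <H>, the suffix after <S> is nullable (adds nothing new); in <E>→<S> r t, <S> is followed by r t with FIRST {r}; in <F>→<S> t <H>, <S> is followed by t <H> with FIRST {t}. Thus FOLLOW(<S>) = {$, r, t}.
FOLLOW(<F>): in <S>→t <F>, the suffix after <F> is empty, so FOLLOW(<F>) ⊇ FOLLOW(<S>) = {$, r, t}. Thus FOLLOW(<F>) = {$, r, t}.
FOLLOW(<H>): in <S>→<G> <S> <H>, the suffix after <H> is empty, so FOLLOW(<H>) ⊇ FOLLOW(<S>) = {$, r, t}; in <F>→<S> t <H>, the suffix after <H> is empty, so FOLLOW(<H>) ⊇ FOLLOW(<F>) = {$, r, t}. Thus FOLLOW(<H>) = {$, r, t}.
FOLLOW(<G>): in <S>→<G> <S> <H>, <G> is followed by <S> <H> with FIRST {epsilon, r, t}; in <S>→<G> <S> <H>, the suffix after <G> is nullable, so FOLLOW(<G>) ⊇ FOLLOW(<S>) = {$, r, t}; in <H>→<G> <E>, <G> is followed by <E> with FIRST {epsilon, r, t}; in <H>→<G> <E>, the suffix after <G> is nullable, so FOLLOW(<G>) ⊇ FOLLOW(<H>) = {$, r, t}. Thus FOLLOW(<G>) = {$, r, t}.
FOLLOW(<E>): in <G>→<E>, the suffix after <E> is empty, so FOLLOW(<E>) ⊇ FOLLOW(<G>) = {$, r, t}; in <H>→<G> <E>, the suffix after <E> is empty, so FOLLOW(<E>) ⊇ FOLLOW(<H>) = {$, r, t}. Thus FOLLOW(<E>) = {$, r, t}.

{$, r, t}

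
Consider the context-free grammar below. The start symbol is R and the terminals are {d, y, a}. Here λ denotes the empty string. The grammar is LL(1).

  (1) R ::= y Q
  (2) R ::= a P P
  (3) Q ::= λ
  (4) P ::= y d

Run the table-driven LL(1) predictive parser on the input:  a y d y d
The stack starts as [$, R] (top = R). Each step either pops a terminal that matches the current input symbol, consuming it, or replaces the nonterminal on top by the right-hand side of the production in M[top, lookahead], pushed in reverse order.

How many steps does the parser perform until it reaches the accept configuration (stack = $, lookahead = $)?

step 1: stack=$ R  input=a y d y d $  — expand R ::= a P P
step 2: stack=$ P P a  input=a y d y d $  — match a
step 3: stack=$ P P  input=y d y d $  — expand P ::= y d
step 4: stack=$ P d y  input=y d y d $  — match y
step 5: stack=$ P d  input=d y d $  — match d
step 6: stack=$ P  input=y d $  — expand P ::= y d
step 7: stack=$ d y  input=y d $  — match y
step 8: stack=$ d  input=d $  — match d
Accept reached after 8 steps.

8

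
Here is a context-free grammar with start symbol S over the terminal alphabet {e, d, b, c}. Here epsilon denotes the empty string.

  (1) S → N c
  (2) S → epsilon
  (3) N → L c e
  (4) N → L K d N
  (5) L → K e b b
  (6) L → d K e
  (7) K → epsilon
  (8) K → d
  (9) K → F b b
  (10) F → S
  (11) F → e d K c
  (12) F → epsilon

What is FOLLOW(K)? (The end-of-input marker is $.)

FIRST(S): from S→N c we get {b, d, e}; from S→epsilon we get {epsilon}. So FIRST(S) = {epsilon, b, d, e}.
FIRST(F): from F→S we get {epsilon, b, d, e}; from F→e d K c we get {e}; from F→epsilon we get {epsilon}. So FIRST(F) = {epsilon, b, d, e}.
FIRST(K): from K→epsilon we get {epsilon}; from K→d we get {d}; from K→F b b we get {b, d, e}. So FIRST(K) = {epsilon, b, d, e}.
FIRST(L): from L→K e b b we get {b, d, e}; from L→d K e we get {d}. So FIRST(L) = {b, d, e}.
FIRST(N): from N→L c e we get {b, d, e}; from N→L K d N we get {b, d, e}. So FIRST(N) = {b, d, e}.
FOLLOW(S) includes $ since S is the start symbol.
FOLLOW(N): in S→N c, N is followed by c with FIRST {c}; in N→L K d N, the suffix after N is empty (adds nothing new). Thus FOLLOW(N) = {c}.
FOLLOW(L): in N→L c e, L is followed by c e with FIRST {c}; in N→L K d N, L is followed by K d N with FIRST {b, d, e}. Thus FOLLOW(L) = {b, c, d, e}.
FOLLOW(K): in N→L K d N, K is followed by d N with FIRST {d}; in L→K e b b, K is followed by e b b with FIRST {e}; in L→d K e, K is followed by e with FIRST {e}; in F→e d K c, K is followed by c with FIRST {c}. Thus FOLLOW(K) = {c, d, e}.
FOLLOW(F): in K→F b b, F is followed by b b with FIRST {b}. Thus FOLLOW(F) = {b}.
FOLLOW(S): in F→S, the suffix after S is empty, so FOLLOW(S) ⊇ FOLLOW(F) = {b}. Thus FOLLOW(S) = {$, b}.

{c, d, e}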